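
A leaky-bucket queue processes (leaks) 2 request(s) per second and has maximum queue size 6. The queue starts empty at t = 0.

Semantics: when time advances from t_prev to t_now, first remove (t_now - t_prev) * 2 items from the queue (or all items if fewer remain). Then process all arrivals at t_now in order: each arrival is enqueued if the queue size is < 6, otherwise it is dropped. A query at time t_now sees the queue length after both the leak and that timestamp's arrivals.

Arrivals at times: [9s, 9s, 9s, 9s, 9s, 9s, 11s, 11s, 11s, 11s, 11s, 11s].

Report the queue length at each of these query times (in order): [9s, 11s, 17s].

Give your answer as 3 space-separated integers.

Answer: 6 6 0

Derivation:
Queue lengths at query times:
  query t=9s: backlog = 6
  query t=11s: backlog = 6
  query t=17s: backlog = 0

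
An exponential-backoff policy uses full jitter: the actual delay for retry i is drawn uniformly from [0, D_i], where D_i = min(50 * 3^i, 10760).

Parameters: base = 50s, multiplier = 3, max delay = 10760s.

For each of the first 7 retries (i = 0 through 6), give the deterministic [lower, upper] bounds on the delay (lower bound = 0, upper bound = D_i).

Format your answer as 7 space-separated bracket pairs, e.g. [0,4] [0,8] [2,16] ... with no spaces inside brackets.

Computing bounds per retry:
  i=0: D_i=min(50*3^0,10760)=50, bounds=[0,50]
  i=1: D_i=min(50*3^1,10760)=150, bounds=[0,150]
  i=2: D_i=min(50*3^2,10760)=450, bounds=[0,450]
  i=3: D_i=min(50*3^3,10760)=1350, bounds=[0,1350]
  i=4: D_i=min(50*3^4,10760)=4050, bounds=[0,4050]
  i=5: D_i=min(50*3^5,10760)=10760, bounds=[0,10760]
  i=6: D_i=min(50*3^6,10760)=10760, bounds=[0,10760]

Answer: [0,50] [0,150] [0,450] [0,1350] [0,4050] [0,10760] [0,10760]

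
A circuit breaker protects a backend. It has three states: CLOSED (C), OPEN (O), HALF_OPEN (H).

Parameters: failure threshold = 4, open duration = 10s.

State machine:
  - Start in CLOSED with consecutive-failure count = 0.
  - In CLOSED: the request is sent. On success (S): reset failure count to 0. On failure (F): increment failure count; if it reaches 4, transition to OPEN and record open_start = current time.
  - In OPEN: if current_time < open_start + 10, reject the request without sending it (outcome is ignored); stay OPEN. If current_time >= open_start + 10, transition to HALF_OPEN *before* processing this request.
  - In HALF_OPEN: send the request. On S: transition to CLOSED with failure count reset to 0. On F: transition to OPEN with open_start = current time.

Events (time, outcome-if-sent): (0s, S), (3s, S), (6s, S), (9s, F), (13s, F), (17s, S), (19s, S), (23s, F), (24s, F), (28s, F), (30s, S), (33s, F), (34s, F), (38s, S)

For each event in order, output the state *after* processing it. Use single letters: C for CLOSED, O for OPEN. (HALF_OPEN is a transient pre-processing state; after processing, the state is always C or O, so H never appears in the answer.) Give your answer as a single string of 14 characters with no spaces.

State after each event:
  event#1 t=0s outcome=S: state=CLOSED
  event#2 t=3s outcome=S: state=CLOSED
  event#3 t=6s outcome=S: state=CLOSED
  event#4 t=9s outcome=F: state=CLOSED
  event#5 t=13s outcome=F: state=CLOSED
  event#6 t=17s outcome=S: state=CLOSED
  event#7 t=19s outcome=S: state=CLOSED
  event#8 t=23s outcome=F: state=CLOSED
  event#9 t=24s outcome=F: state=CLOSED
  event#10 t=28s outcome=F: state=CLOSED
  event#11 t=30s outcome=S: state=CLOSED
  event#12 t=33s outcome=F: state=CLOSED
  event#13 t=34s outcome=F: state=CLOSED
  event#14 t=38s outcome=S: state=CLOSED

Answer: CCCCCCCCCCCCCC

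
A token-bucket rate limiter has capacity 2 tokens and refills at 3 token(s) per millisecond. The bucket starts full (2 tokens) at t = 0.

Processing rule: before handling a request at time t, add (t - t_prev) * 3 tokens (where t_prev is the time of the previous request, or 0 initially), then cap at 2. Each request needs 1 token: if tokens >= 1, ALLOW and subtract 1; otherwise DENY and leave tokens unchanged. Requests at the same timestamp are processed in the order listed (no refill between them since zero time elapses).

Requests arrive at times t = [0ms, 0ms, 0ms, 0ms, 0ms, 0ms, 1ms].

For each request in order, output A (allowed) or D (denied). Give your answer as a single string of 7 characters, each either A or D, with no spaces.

Simulating step by step:
  req#1 t=0ms: ALLOW
  req#2 t=0ms: ALLOW
  req#3 t=0ms: DENY
  req#4 t=0ms: DENY
  req#5 t=0ms: DENY
  req#6 t=0ms: DENY
  req#7 t=1ms: ALLOW

Answer: AADDDDA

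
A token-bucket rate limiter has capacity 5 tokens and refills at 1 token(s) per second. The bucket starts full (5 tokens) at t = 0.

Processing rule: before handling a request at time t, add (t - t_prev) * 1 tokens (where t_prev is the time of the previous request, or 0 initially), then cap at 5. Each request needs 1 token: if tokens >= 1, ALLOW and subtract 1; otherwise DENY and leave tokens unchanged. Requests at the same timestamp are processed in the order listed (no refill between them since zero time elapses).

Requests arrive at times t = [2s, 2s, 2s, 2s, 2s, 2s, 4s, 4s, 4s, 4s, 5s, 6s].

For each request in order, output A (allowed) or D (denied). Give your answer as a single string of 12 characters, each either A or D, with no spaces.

Answer: AAAAADAADDAA

Derivation:
Simulating step by step:
  req#1 t=2s: ALLOW
  req#2 t=2s: ALLOW
  req#3 t=2s: ALLOW
  req#4 t=2s: ALLOW
  req#5 t=2s: ALLOW
  req#6 t=2s: DENY
  req#7 t=4s: ALLOW
  req#8 t=4s: ALLOW
  req#9 t=4s: DENY
  req#10 t=4s: DENY
  req#11 t=5s: ALLOW
  req#12 t=6s: ALLOW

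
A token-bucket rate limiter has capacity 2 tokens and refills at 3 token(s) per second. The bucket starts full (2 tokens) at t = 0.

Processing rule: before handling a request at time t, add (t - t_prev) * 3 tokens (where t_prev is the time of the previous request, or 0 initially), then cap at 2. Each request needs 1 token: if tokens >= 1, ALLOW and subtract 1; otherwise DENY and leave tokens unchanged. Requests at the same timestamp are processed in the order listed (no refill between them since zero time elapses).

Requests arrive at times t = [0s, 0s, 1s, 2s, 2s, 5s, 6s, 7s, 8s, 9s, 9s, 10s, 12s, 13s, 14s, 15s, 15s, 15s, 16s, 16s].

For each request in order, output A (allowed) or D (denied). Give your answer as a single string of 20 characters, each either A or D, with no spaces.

Simulating step by step:
  req#1 t=0s: ALLOW
  req#2 t=0s: ALLOW
  req#3 t=1s: ALLOW
  req#4 t=2s: ALLOW
  req#5 t=2s: ALLOW
  req#6 t=5s: ALLOW
  req#7 t=6s: ALLOW
  req#8 t=7s: ALLOW
  req#9 t=8s: ALLOW
  req#10 t=9s: ALLOW
  req#11 t=9s: ALLOW
  req#12 t=10s: ALLOW
  req#13 t=12s: ALLOW
  req#14 t=13s: ALLOW
  req#15 t=14s: ALLOW
  req#16 t=15s: ALLOW
  req#17 t=15s: ALLOW
  req#18 t=15s: DENY
  req#19 t=16s: ALLOW
  req#20 t=16s: ALLOW

Answer: AAAAAAAAAAAAAAAAADAA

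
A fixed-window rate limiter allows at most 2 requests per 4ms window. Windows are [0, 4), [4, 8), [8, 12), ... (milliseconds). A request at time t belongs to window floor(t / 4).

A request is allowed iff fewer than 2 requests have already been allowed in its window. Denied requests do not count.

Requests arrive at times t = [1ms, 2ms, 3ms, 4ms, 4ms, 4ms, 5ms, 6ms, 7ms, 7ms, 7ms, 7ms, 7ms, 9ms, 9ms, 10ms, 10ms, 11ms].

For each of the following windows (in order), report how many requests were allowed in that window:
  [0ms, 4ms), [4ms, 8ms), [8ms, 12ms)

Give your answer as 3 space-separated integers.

Answer: 2 2 2

Derivation:
Processing requests:
  req#1 t=1ms (window 0): ALLOW
  req#2 t=2ms (window 0): ALLOW
  req#3 t=3ms (window 0): DENY
  req#4 t=4ms (window 1): ALLOW
  req#5 t=4ms (window 1): ALLOW
  req#6 t=4ms (window 1): DENY
  req#7 t=5ms (window 1): DENY
  req#8 t=6ms (window 1): DENY
  req#9 t=7ms (window 1): DENY
  req#10 t=7ms (window 1): DENY
  req#11 t=7ms (window 1): DENY
  req#12 t=7ms (window 1): DENY
  req#13 t=7ms (window 1): DENY
  req#14 t=9ms (window 2): ALLOW
  req#15 t=9ms (window 2): ALLOW
  req#16 t=10ms (window 2): DENY
  req#17 t=10ms (window 2): DENY
  req#18 t=11ms (window 2): DENY

Allowed counts by window: 2 2 2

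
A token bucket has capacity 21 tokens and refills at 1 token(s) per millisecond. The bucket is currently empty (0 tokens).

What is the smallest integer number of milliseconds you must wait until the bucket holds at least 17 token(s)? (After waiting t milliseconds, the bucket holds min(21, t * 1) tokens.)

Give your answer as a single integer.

Answer: 17

Derivation:
Need t * 1 >= 17, so t >= 17/1.
Smallest integer t = ceil(17/1) = 17.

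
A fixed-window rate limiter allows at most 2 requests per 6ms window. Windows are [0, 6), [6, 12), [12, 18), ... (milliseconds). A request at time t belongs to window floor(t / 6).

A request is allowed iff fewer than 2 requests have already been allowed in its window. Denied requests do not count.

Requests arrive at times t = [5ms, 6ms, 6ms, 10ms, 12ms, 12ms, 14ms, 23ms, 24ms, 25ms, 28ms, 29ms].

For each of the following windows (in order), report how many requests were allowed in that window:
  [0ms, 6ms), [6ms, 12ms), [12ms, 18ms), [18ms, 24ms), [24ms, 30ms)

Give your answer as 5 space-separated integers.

Answer: 1 2 2 1 2

Derivation:
Processing requests:
  req#1 t=5ms (window 0): ALLOW
  req#2 t=6ms (window 1): ALLOW
  req#3 t=6ms (window 1): ALLOW
  req#4 t=10ms (window 1): DENY
  req#5 t=12ms (window 2): ALLOW
  req#6 t=12ms (window 2): ALLOW
  req#7 t=14ms (window 2): DENY
  req#8 t=23ms (window 3): ALLOW
  req#9 t=24ms (window 4): ALLOW
  req#10 t=25ms (window 4): ALLOW
  req#11 t=28ms (window 4): DENY
  req#12 t=29ms (window 4): DENY

Allowed counts by window: 1 2 2 1 2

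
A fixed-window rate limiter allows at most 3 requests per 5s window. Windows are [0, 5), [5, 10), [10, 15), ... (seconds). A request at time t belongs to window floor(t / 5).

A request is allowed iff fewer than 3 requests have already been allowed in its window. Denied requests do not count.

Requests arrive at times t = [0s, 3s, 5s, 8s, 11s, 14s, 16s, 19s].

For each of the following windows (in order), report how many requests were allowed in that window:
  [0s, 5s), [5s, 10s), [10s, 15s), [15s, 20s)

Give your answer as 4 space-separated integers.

Answer: 2 2 2 2

Derivation:
Processing requests:
  req#1 t=0s (window 0): ALLOW
  req#2 t=3s (window 0): ALLOW
  req#3 t=5s (window 1): ALLOW
  req#4 t=8s (window 1): ALLOW
  req#5 t=11s (window 2): ALLOW
  req#6 t=14s (window 2): ALLOW
  req#7 t=16s (window 3): ALLOW
  req#8 t=19s (window 3): ALLOW

Allowed counts by window: 2 2 2 2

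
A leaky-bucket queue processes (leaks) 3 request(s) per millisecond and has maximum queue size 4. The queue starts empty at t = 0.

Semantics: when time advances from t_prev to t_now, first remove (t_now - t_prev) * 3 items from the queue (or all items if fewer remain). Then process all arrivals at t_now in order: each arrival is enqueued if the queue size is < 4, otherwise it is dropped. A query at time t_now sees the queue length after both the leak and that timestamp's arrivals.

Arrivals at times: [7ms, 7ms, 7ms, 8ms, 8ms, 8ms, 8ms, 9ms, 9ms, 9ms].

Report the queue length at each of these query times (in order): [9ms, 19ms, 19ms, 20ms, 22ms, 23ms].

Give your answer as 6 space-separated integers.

Queue lengths at query times:
  query t=9ms: backlog = 4
  query t=19ms: backlog = 0
  query t=19ms: backlog = 0
  query t=20ms: backlog = 0
  query t=22ms: backlog = 0
  query t=23ms: backlog = 0

Answer: 4 0 0 0 0 0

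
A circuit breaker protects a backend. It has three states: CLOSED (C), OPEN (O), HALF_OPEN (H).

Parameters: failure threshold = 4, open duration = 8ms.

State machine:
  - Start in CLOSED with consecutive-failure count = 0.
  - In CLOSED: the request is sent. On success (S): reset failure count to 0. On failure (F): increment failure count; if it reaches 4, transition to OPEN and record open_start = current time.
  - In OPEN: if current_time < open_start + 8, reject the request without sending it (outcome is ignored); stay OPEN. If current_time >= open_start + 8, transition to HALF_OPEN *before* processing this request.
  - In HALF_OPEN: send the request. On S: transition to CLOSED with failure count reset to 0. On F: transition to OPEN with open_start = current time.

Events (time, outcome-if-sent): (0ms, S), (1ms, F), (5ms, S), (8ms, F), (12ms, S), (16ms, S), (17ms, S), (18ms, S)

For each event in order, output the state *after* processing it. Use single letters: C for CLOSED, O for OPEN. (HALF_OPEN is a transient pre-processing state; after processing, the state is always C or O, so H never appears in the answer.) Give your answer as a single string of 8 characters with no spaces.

State after each event:
  event#1 t=0ms outcome=S: state=CLOSED
  event#2 t=1ms outcome=F: state=CLOSED
  event#3 t=5ms outcome=S: state=CLOSED
  event#4 t=8ms outcome=F: state=CLOSED
  event#5 t=12ms outcome=S: state=CLOSED
  event#6 t=16ms outcome=S: state=CLOSED
  event#7 t=17ms outcome=S: state=CLOSED
  event#8 t=18ms outcome=S: state=CLOSED

Answer: CCCCCCCC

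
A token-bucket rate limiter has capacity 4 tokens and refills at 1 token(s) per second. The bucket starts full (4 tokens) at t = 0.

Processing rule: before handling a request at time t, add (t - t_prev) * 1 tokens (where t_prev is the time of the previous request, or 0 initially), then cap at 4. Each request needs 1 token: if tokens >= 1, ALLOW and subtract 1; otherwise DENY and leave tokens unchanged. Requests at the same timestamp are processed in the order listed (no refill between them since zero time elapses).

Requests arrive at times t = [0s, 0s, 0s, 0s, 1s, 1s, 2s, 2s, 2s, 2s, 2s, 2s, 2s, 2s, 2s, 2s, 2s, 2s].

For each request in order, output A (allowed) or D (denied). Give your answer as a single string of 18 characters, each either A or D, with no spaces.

Simulating step by step:
  req#1 t=0s: ALLOW
  req#2 t=0s: ALLOW
  req#3 t=0s: ALLOW
  req#4 t=0s: ALLOW
  req#5 t=1s: ALLOW
  req#6 t=1s: DENY
  req#7 t=2s: ALLOW
  req#8 t=2s: DENY
  req#9 t=2s: DENY
  req#10 t=2s: DENY
  req#11 t=2s: DENY
  req#12 t=2s: DENY
  req#13 t=2s: DENY
  req#14 t=2s: DENY
  req#15 t=2s: DENY
  req#16 t=2s: DENY
  req#17 t=2s: DENY
  req#18 t=2s: DENY

Answer: AAAAADADDDDDDDDDDD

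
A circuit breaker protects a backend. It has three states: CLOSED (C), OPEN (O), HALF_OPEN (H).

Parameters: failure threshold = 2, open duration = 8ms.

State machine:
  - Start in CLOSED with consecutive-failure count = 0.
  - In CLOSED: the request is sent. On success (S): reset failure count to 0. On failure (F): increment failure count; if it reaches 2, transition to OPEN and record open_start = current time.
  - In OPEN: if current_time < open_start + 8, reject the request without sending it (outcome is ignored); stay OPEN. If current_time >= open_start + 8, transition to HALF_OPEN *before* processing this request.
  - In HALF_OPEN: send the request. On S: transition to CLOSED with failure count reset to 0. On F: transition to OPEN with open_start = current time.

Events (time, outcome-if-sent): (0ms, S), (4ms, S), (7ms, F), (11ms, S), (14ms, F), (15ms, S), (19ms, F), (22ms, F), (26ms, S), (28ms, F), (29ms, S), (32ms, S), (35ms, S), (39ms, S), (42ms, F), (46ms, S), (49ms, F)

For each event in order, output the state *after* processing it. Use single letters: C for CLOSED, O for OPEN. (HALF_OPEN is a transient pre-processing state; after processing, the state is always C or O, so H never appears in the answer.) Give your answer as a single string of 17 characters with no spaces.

Answer: CCCCCCCOOOOCCCCCC

Derivation:
State after each event:
  event#1 t=0ms outcome=S: state=CLOSED
  event#2 t=4ms outcome=S: state=CLOSED
  event#3 t=7ms outcome=F: state=CLOSED
  event#4 t=11ms outcome=S: state=CLOSED
  event#5 t=14ms outcome=F: state=CLOSED
  event#6 t=15ms outcome=S: state=CLOSED
  event#7 t=19ms outcome=F: state=CLOSED
  event#8 t=22ms outcome=F: state=OPEN
  event#9 t=26ms outcome=S: state=OPEN
  event#10 t=28ms outcome=F: state=OPEN
  event#11 t=29ms outcome=S: state=OPEN
  event#12 t=32ms outcome=S: state=CLOSED
  event#13 t=35ms outcome=S: state=CLOSED
  event#14 t=39ms outcome=S: state=CLOSED
  event#15 t=42ms outcome=F: state=CLOSED
  event#16 t=46ms outcome=S: state=CLOSED
  event#17 t=49ms outcome=F: state=CLOSED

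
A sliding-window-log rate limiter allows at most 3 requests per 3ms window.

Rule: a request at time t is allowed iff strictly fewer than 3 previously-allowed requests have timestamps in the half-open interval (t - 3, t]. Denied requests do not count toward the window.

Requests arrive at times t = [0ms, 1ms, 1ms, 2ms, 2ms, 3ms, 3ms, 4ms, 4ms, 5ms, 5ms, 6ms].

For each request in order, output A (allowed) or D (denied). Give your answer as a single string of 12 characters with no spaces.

Tracking allowed requests in the window:
  req#1 t=0ms: ALLOW
  req#2 t=1ms: ALLOW
  req#3 t=1ms: ALLOW
  req#4 t=2ms: DENY
  req#5 t=2ms: DENY
  req#6 t=3ms: ALLOW
  req#7 t=3ms: DENY
  req#8 t=4ms: ALLOW
  req#9 t=4ms: ALLOW
  req#10 t=5ms: DENY
  req#11 t=5ms: DENY
  req#12 t=6ms: ALLOW

Answer: AAADDADAADDA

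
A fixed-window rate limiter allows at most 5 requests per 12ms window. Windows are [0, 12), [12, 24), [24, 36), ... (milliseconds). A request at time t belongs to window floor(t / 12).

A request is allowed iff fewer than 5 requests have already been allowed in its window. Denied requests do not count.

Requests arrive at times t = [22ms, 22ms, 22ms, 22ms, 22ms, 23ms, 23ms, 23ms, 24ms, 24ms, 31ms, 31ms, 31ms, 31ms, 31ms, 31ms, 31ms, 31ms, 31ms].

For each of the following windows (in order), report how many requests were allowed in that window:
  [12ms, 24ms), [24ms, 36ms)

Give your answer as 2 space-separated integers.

Processing requests:
  req#1 t=22ms (window 1): ALLOW
  req#2 t=22ms (window 1): ALLOW
  req#3 t=22ms (window 1): ALLOW
  req#4 t=22ms (window 1): ALLOW
  req#5 t=22ms (window 1): ALLOW
  req#6 t=23ms (window 1): DENY
  req#7 t=23ms (window 1): DENY
  req#8 t=23ms (window 1): DENY
  req#9 t=24ms (window 2): ALLOW
  req#10 t=24ms (window 2): ALLOW
  req#11 t=31ms (window 2): ALLOW
  req#12 t=31ms (window 2): ALLOW
  req#13 t=31ms (window 2): ALLOW
  req#14 t=31ms (window 2): DENY
  req#15 t=31ms (window 2): DENY
  req#16 t=31ms (window 2): DENY
  req#17 t=31ms (window 2): DENY
  req#18 t=31ms (window 2): DENY
  req#19 t=31ms (window 2): DENY

Allowed counts by window: 5 5

Answer: 5 5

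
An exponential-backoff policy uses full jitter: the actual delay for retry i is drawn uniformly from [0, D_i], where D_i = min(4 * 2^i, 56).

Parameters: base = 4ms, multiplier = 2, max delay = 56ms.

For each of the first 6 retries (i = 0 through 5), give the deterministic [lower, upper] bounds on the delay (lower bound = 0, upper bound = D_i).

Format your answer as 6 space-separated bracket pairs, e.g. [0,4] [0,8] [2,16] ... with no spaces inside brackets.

Computing bounds per retry:
  i=0: D_i=min(4*2^0,56)=4, bounds=[0,4]
  i=1: D_i=min(4*2^1,56)=8, bounds=[0,8]
  i=2: D_i=min(4*2^2,56)=16, bounds=[0,16]
  i=3: D_i=min(4*2^3,56)=32, bounds=[0,32]
  i=4: D_i=min(4*2^4,56)=56, bounds=[0,56]
  i=5: D_i=min(4*2^5,56)=56, bounds=[0,56]

Answer: [0,4] [0,8] [0,16] [0,32] [0,56] [0,56]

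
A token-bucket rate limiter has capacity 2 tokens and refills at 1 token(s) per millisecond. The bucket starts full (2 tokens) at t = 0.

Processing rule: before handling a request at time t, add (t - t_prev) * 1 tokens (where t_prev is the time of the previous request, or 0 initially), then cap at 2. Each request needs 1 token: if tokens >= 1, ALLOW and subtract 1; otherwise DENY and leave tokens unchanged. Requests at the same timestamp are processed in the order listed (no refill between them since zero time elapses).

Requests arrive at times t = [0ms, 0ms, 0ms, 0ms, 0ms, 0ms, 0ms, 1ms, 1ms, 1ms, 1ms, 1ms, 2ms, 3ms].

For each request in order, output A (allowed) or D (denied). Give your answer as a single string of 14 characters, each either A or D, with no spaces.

Simulating step by step:
  req#1 t=0ms: ALLOW
  req#2 t=0ms: ALLOW
  req#3 t=0ms: DENY
  req#4 t=0ms: DENY
  req#5 t=0ms: DENY
  req#6 t=0ms: DENY
  req#7 t=0ms: DENY
  req#8 t=1ms: ALLOW
  req#9 t=1ms: DENY
  req#10 t=1ms: DENY
  req#11 t=1ms: DENY
  req#12 t=1ms: DENY
  req#13 t=2ms: ALLOW
  req#14 t=3ms: ALLOW

Answer: AADDDDDADDDDAA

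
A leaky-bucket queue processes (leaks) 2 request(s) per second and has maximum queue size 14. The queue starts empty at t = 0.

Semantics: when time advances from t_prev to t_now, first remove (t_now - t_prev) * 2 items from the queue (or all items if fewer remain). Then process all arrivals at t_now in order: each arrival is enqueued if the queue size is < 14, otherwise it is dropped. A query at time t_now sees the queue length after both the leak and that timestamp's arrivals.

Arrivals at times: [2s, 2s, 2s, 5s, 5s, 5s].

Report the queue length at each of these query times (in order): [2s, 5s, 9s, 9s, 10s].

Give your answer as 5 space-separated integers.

Queue lengths at query times:
  query t=2s: backlog = 3
  query t=5s: backlog = 3
  query t=9s: backlog = 0
  query t=9s: backlog = 0
  query t=10s: backlog = 0

Answer: 3 3 0 0 0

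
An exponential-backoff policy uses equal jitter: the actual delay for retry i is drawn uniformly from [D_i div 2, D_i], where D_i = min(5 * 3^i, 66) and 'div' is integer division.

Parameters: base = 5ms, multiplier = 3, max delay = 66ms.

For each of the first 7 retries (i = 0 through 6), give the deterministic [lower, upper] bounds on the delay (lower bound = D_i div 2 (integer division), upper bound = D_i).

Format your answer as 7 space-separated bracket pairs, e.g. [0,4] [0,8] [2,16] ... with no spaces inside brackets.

Computing bounds per retry:
  i=0: D_i=min(5*3^0,66)=5, bounds=[2,5]
  i=1: D_i=min(5*3^1,66)=15, bounds=[7,15]
  i=2: D_i=min(5*3^2,66)=45, bounds=[22,45]
  i=3: D_i=min(5*3^3,66)=66, bounds=[33,66]
  i=4: D_i=min(5*3^4,66)=66, bounds=[33,66]
  i=5: D_i=min(5*3^5,66)=66, bounds=[33,66]
  i=6: D_i=min(5*3^6,66)=66, bounds=[33,66]

Answer: [2,5] [7,15] [22,45] [33,66] [33,66] [33,66] [33,66]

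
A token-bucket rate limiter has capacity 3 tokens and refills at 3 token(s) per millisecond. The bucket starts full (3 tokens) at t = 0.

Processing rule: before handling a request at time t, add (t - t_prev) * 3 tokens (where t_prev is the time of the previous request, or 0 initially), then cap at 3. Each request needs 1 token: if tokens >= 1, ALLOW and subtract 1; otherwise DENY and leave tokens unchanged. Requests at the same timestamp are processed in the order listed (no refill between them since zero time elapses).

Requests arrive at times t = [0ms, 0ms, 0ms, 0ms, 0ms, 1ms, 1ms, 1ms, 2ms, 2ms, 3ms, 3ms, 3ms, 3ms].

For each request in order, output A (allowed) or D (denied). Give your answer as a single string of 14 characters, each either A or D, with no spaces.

Answer: AAADDAAAAAAAAD

Derivation:
Simulating step by step:
  req#1 t=0ms: ALLOW
  req#2 t=0ms: ALLOW
  req#3 t=0ms: ALLOW
  req#4 t=0ms: DENY
  req#5 t=0ms: DENY
  req#6 t=1ms: ALLOW
  req#7 t=1ms: ALLOW
  req#8 t=1ms: ALLOW
  req#9 t=2ms: ALLOW
  req#10 t=2ms: ALLOW
  req#11 t=3ms: ALLOW
  req#12 t=3ms: ALLOW
  req#13 t=3ms: ALLOW
  req#14 t=3ms: DENY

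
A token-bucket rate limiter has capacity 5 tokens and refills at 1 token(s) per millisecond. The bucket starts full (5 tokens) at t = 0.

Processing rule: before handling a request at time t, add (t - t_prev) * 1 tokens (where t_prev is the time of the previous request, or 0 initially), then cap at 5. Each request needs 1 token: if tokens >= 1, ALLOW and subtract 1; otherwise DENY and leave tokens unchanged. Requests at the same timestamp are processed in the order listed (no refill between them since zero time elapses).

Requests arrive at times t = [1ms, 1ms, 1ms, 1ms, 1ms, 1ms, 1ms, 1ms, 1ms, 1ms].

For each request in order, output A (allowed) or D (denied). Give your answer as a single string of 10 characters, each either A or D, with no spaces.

Answer: AAAAADDDDD

Derivation:
Simulating step by step:
  req#1 t=1ms: ALLOW
  req#2 t=1ms: ALLOW
  req#3 t=1ms: ALLOW
  req#4 t=1ms: ALLOW
  req#5 t=1ms: ALLOW
  req#6 t=1ms: DENY
  req#7 t=1ms: DENY
  req#8 t=1ms: DENY
  req#9 t=1ms: DENY
  req#10 t=1ms: DENY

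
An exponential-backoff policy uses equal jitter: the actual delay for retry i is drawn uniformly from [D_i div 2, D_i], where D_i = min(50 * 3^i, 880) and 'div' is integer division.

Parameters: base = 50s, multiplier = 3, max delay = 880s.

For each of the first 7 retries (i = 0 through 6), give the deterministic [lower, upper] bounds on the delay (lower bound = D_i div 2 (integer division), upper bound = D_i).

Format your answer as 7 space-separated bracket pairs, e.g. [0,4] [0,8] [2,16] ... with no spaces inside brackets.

Answer: [25,50] [75,150] [225,450] [440,880] [440,880] [440,880] [440,880]

Derivation:
Computing bounds per retry:
  i=0: D_i=min(50*3^0,880)=50, bounds=[25,50]
  i=1: D_i=min(50*3^1,880)=150, bounds=[75,150]
  i=2: D_i=min(50*3^2,880)=450, bounds=[225,450]
  i=3: D_i=min(50*3^3,880)=880, bounds=[440,880]
  i=4: D_i=min(50*3^4,880)=880, bounds=[440,880]
  i=5: D_i=min(50*3^5,880)=880, bounds=[440,880]
  i=6: D_i=min(50*3^6,880)=880, bounds=[440,880]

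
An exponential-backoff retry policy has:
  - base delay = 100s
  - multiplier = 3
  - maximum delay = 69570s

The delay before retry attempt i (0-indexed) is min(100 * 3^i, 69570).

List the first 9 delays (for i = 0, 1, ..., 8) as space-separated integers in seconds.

Answer: 100 300 900 2700 8100 24300 69570 69570 69570

Derivation:
Computing each delay:
  i=0: min(100*3^0, 69570) = 100
  i=1: min(100*3^1, 69570) = 300
  i=2: min(100*3^2, 69570) = 900
  i=3: min(100*3^3, 69570) = 2700
  i=4: min(100*3^4, 69570) = 8100
  i=5: min(100*3^5, 69570) = 24300
  i=6: min(100*3^6, 69570) = 69570
  i=7: min(100*3^7, 69570) = 69570
  i=8: min(100*3^8, 69570) = 69570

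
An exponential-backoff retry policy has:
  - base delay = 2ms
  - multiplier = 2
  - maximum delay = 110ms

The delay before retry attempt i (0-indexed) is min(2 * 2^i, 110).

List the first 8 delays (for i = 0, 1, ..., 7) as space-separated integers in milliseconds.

Answer: 2 4 8 16 32 64 110 110

Derivation:
Computing each delay:
  i=0: min(2*2^0, 110) = 2
  i=1: min(2*2^1, 110) = 4
  i=2: min(2*2^2, 110) = 8
  i=3: min(2*2^3, 110) = 16
  i=4: min(2*2^4, 110) = 32
  i=5: min(2*2^5, 110) = 64
  i=6: min(2*2^6, 110) = 110
  i=7: min(2*2^7, 110) = 110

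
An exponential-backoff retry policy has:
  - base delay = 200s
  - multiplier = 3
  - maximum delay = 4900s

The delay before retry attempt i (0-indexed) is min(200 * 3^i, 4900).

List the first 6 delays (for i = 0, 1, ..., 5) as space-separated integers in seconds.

Answer: 200 600 1800 4900 4900 4900

Derivation:
Computing each delay:
  i=0: min(200*3^0, 4900) = 200
  i=1: min(200*3^1, 4900) = 600
  i=2: min(200*3^2, 4900) = 1800
  i=3: min(200*3^3, 4900) = 4900
  i=4: min(200*3^4, 4900) = 4900
  i=5: min(200*3^5, 4900) = 4900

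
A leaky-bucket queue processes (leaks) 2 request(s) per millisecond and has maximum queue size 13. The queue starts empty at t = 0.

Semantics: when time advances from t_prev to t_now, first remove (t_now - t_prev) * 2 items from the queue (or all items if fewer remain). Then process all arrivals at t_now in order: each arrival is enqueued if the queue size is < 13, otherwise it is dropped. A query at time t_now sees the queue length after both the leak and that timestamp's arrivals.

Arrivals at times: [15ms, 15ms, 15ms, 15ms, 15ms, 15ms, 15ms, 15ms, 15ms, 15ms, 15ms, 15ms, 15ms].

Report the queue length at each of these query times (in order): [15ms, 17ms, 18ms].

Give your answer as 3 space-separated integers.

Queue lengths at query times:
  query t=15ms: backlog = 13
  query t=17ms: backlog = 9
  query t=18ms: backlog = 7

Answer: 13 9 7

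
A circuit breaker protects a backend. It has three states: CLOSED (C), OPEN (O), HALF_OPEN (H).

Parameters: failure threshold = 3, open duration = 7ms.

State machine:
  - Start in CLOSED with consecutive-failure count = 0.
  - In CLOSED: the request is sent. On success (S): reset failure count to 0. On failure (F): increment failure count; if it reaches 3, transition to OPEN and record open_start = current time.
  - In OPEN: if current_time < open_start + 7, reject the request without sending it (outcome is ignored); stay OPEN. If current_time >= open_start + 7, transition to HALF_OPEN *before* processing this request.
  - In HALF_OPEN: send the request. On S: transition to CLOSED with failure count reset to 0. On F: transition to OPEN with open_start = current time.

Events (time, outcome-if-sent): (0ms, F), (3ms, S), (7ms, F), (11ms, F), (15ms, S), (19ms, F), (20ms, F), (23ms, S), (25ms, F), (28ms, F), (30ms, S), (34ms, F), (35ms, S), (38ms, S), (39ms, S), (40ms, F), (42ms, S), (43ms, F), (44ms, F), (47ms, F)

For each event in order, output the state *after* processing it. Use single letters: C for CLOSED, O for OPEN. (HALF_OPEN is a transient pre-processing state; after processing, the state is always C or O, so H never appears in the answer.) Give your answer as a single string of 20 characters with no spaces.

State after each event:
  event#1 t=0ms outcome=F: state=CLOSED
  event#2 t=3ms outcome=S: state=CLOSED
  event#3 t=7ms outcome=F: state=CLOSED
  event#4 t=11ms outcome=F: state=CLOSED
  event#5 t=15ms outcome=S: state=CLOSED
  event#6 t=19ms outcome=F: state=CLOSED
  event#7 t=20ms outcome=F: state=CLOSED
  event#8 t=23ms outcome=S: state=CLOSED
  event#9 t=25ms outcome=F: state=CLOSED
  event#10 t=28ms outcome=F: state=CLOSED
  event#11 t=30ms outcome=S: state=CLOSED
  event#12 t=34ms outcome=F: state=CLOSED
  event#13 t=35ms outcome=S: state=CLOSED
  event#14 t=38ms outcome=S: state=CLOSED
  event#15 t=39ms outcome=S: state=CLOSED
  event#16 t=40ms outcome=F: state=CLOSED
  event#17 t=42ms outcome=S: state=CLOSED
  event#18 t=43ms outcome=F: state=CLOSED
  event#19 t=44ms outcome=F: state=CLOSED
  event#20 t=47ms outcome=F: state=OPEN

Answer: CCCCCCCCCCCCCCCCCCCO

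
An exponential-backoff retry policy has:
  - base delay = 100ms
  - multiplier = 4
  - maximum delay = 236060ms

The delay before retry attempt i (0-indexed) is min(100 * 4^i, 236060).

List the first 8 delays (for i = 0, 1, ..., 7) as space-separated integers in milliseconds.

Answer: 100 400 1600 6400 25600 102400 236060 236060

Derivation:
Computing each delay:
  i=0: min(100*4^0, 236060) = 100
  i=1: min(100*4^1, 236060) = 400
  i=2: min(100*4^2, 236060) = 1600
  i=3: min(100*4^3, 236060) = 6400
  i=4: min(100*4^4, 236060) = 25600
  i=5: min(100*4^5, 236060) = 102400
  i=6: min(100*4^6, 236060) = 236060
  i=7: min(100*4^7, 236060) = 236060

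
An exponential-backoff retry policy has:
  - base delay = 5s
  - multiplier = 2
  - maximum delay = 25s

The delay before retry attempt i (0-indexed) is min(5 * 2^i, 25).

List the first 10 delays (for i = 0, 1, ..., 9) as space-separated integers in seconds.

Computing each delay:
  i=0: min(5*2^0, 25) = 5
  i=1: min(5*2^1, 25) = 10
  i=2: min(5*2^2, 25) = 20
  i=3: min(5*2^3, 25) = 25
  i=4: min(5*2^4, 25) = 25
  i=5: min(5*2^5, 25) = 25
  i=6: min(5*2^6, 25) = 25
  i=7: min(5*2^7, 25) = 25
  i=8: min(5*2^8, 25) = 25
  i=9: min(5*2^9, 25) = 25

Answer: 5 10 20 25 25 25 25 25 25 25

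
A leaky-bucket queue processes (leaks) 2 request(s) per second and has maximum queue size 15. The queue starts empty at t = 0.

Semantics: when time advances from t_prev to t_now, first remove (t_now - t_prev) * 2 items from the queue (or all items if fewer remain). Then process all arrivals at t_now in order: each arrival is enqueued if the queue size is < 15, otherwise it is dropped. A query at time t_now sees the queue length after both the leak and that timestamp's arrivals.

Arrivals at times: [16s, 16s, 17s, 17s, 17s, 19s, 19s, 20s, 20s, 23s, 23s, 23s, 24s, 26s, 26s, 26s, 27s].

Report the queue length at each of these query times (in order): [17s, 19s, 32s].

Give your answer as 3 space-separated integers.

Answer: 3 2 0

Derivation:
Queue lengths at query times:
  query t=17s: backlog = 3
  query t=19s: backlog = 2
  query t=32s: backlog = 0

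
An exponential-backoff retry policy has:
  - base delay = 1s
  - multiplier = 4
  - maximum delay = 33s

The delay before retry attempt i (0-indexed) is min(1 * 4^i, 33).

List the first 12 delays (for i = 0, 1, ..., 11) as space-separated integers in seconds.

Answer: 1 4 16 33 33 33 33 33 33 33 33 33

Derivation:
Computing each delay:
  i=0: min(1*4^0, 33) = 1
  i=1: min(1*4^1, 33) = 4
  i=2: min(1*4^2, 33) = 16
  i=3: min(1*4^3, 33) = 33
  i=4: min(1*4^4, 33) = 33
  i=5: min(1*4^5, 33) = 33
  i=6: min(1*4^6, 33) = 33
  i=7: min(1*4^7, 33) = 33
  i=8: min(1*4^8, 33) = 33
  i=9: min(1*4^9, 33) = 33
  i=10: min(1*4^10, 33) = 33
  i=11: min(1*4^11, 33) = 33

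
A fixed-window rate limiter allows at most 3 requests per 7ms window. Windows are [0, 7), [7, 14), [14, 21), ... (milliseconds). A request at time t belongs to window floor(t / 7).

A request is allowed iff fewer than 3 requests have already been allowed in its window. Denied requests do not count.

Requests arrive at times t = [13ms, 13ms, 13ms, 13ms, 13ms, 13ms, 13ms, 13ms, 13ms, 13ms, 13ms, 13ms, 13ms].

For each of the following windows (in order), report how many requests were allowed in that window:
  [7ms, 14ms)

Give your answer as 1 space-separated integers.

Processing requests:
  req#1 t=13ms (window 1): ALLOW
  req#2 t=13ms (window 1): ALLOW
  req#3 t=13ms (window 1): ALLOW
  req#4 t=13ms (window 1): DENY
  req#5 t=13ms (window 1): DENY
  req#6 t=13ms (window 1): DENY
  req#7 t=13ms (window 1): DENY
  req#8 t=13ms (window 1): DENY
  req#9 t=13ms (window 1): DENY
  req#10 t=13ms (window 1): DENY
  req#11 t=13ms (window 1): DENY
  req#12 t=13ms (window 1): DENY
  req#13 t=13ms (window 1): DENY

Allowed counts by window: 3

Answer: 3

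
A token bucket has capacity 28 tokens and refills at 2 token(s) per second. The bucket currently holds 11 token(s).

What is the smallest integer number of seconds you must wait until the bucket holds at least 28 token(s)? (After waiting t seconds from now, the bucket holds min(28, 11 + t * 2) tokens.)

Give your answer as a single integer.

Need 11 + t * 2 >= 28, so t >= 17/2.
Smallest integer t = ceil(17/2) = 9.

Answer: 9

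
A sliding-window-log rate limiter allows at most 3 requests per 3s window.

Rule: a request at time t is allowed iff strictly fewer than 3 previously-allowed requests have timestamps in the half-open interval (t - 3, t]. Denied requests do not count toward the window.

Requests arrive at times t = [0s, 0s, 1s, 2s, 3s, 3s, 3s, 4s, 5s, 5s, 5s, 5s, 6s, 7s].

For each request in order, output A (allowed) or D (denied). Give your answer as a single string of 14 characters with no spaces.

Tracking allowed requests in the window:
  req#1 t=0s: ALLOW
  req#2 t=0s: ALLOW
  req#3 t=1s: ALLOW
  req#4 t=2s: DENY
  req#5 t=3s: ALLOW
  req#6 t=3s: ALLOW
  req#7 t=3s: DENY
  req#8 t=4s: ALLOW
  req#9 t=5s: DENY
  req#10 t=5s: DENY
  req#11 t=5s: DENY
  req#12 t=5s: DENY
  req#13 t=6s: ALLOW
  req#14 t=7s: ALLOW

Answer: AAADAADADDDDAA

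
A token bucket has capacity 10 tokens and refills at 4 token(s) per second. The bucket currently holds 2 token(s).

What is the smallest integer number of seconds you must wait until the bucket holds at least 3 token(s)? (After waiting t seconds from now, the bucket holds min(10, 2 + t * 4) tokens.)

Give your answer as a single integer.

Need 2 + t * 4 >= 3, so t >= 1/4.
Smallest integer t = ceil(1/4) = 1.

Answer: 1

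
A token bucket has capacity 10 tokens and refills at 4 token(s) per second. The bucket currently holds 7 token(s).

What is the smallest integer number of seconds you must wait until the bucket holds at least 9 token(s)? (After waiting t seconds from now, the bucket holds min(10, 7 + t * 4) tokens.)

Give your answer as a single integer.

Answer: 1

Derivation:
Need 7 + t * 4 >= 9, so t >= 2/4.
Smallest integer t = ceil(2/4) = 1.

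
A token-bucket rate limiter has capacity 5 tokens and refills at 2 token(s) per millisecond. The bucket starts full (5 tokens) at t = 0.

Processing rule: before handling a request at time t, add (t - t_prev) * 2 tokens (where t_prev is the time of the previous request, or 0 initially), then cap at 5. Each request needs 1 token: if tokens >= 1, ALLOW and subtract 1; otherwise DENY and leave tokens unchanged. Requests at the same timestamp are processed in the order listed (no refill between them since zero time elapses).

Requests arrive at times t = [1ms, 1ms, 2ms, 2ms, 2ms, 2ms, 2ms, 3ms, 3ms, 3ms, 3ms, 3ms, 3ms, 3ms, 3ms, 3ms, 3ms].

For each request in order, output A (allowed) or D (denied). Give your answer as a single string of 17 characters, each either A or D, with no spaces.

Simulating step by step:
  req#1 t=1ms: ALLOW
  req#2 t=1ms: ALLOW
  req#3 t=2ms: ALLOW
  req#4 t=2ms: ALLOW
  req#5 t=2ms: ALLOW
  req#6 t=2ms: ALLOW
  req#7 t=2ms: ALLOW
  req#8 t=3ms: ALLOW
  req#9 t=3ms: ALLOW
  req#10 t=3ms: DENY
  req#11 t=3ms: DENY
  req#12 t=3ms: DENY
  req#13 t=3ms: DENY
  req#14 t=3ms: DENY
  req#15 t=3ms: DENY
  req#16 t=3ms: DENY
  req#17 t=3ms: DENY

Answer: AAAAAAAAADDDDDDDD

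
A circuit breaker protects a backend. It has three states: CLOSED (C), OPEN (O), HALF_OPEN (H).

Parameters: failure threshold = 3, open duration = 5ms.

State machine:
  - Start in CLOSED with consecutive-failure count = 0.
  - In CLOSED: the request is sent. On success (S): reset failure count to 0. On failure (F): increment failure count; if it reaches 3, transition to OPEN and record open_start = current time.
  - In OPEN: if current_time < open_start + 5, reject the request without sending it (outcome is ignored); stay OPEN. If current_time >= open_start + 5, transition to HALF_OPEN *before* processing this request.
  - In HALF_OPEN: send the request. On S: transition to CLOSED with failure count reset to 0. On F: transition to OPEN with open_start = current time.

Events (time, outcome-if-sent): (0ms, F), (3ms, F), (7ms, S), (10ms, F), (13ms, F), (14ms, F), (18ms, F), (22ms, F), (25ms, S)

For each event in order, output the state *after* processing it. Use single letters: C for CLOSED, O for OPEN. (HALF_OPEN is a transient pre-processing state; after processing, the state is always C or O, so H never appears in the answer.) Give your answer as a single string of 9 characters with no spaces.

State after each event:
  event#1 t=0ms outcome=F: state=CLOSED
  event#2 t=3ms outcome=F: state=CLOSED
  event#3 t=7ms outcome=S: state=CLOSED
  event#4 t=10ms outcome=F: state=CLOSED
  event#5 t=13ms outcome=F: state=CLOSED
  event#6 t=14ms outcome=F: state=OPEN
  event#7 t=18ms outcome=F: state=OPEN
  event#8 t=22ms outcome=F: state=OPEN
  event#9 t=25ms outcome=S: state=OPEN

Answer: CCCCCOOOO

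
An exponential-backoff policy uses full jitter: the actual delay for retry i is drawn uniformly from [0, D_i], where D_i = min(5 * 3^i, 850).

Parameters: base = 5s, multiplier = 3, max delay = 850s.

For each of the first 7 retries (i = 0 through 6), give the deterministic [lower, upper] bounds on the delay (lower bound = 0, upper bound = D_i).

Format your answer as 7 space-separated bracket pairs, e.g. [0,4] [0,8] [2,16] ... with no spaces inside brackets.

Computing bounds per retry:
  i=0: D_i=min(5*3^0,850)=5, bounds=[0,5]
  i=1: D_i=min(5*3^1,850)=15, bounds=[0,15]
  i=2: D_i=min(5*3^2,850)=45, bounds=[0,45]
  i=3: D_i=min(5*3^3,850)=135, bounds=[0,135]
  i=4: D_i=min(5*3^4,850)=405, bounds=[0,405]
  i=5: D_i=min(5*3^5,850)=850, bounds=[0,850]
  i=6: D_i=min(5*3^6,850)=850, bounds=[0,850]

Answer: [0,5] [0,15] [0,45] [0,135] [0,405] [0,850] [0,850]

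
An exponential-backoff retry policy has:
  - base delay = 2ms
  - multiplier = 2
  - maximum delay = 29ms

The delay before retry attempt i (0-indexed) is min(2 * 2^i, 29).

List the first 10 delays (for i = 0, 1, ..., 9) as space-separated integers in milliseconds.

Answer: 2 4 8 16 29 29 29 29 29 29

Derivation:
Computing each delay:
  i=0: min(2*2^0, 29) = 2
  i=1: min(2*2^1, 29) = 4
  i=2: min(2*2^2, 29) = 8
  i=3: min(2*2^3, 29) = 16
  i=4: min(2*2^4, 29) = 29
  i=5: min(2*2^5, 29) = 29
  i=6: min(2*2^6, 29) = 29
  i=7: min(2*2^7, 29) = 29
  i=8: min(2*2^8, 29) = 29
  i=9: min(2*2^9, 29) = 29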